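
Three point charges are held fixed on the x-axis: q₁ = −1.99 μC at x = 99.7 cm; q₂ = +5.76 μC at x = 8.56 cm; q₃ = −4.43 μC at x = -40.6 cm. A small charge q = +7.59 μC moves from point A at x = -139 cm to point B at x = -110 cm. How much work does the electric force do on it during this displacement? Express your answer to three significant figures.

0.0711 J

The work done by the electric force is W_field = −ΔU = −q(V_B − V_A) = q(V_A − V_B).
At A: distances to the source charges are 2.39 m, 1.48 m, 0.984 m; V_A = Σ kqᵢ/rᵢ = -1.29×10⁴ V.
At B: distances to the source charges are 2.10 m, 1.19 m, 0.694 m; V_B = Σ kqᵢ/rᵢ = -2.22×10⁴ V.
ΔV = V_B − V_A = -9370 V.
W_field = −qΔV = −(7.59×10⁻⁶ C)(-9370 V) = 0.0711 J.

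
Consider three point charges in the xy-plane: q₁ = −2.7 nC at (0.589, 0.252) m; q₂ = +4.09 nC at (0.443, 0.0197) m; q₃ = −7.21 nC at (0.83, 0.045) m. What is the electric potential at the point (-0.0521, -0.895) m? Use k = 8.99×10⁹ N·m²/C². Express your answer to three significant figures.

-33.4 V

The total potential is the scalar sum of each charge's contribution, V = Σ kqᵢ/rᵢ.
Distances from the field point to each charge: r₁ = 1.31 m, r₂ = 1.04 m, r₃ = 1.29 m.
V = k[(-2.70×10⁻⁹)/(1.31) + (4.09×10⁻⁹)/(1.04) + (-7.21×10⁻⁹)/(1.29)] = -33.4 V.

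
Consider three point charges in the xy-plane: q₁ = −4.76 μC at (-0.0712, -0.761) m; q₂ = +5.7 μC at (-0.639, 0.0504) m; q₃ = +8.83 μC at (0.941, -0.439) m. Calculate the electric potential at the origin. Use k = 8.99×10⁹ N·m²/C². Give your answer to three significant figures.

The total potential is the scalar sum of each charge's contribution, V = Σ kqᵢ/rᵢ.
Distances from the field point to each charge: r₁ = 0.764 m, r₂ = 0.641 m, r₃ = 1.04 m.
V = k[(-4.76×10⁻⁶)/(0.764) + (5.70×10⁻⁶)/(0.641) + (8.83×10⁻⁶)/(1.04)] = 1.00×10⁵ V.

1.00×10⁵ V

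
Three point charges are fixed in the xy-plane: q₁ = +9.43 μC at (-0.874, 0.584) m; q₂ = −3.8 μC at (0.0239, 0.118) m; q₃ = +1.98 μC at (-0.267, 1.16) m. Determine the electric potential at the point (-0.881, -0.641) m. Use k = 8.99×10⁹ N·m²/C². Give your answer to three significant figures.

The total potential is the scalar sum of each charge's contribution, V = Σ kqᵢ/rᵢ.
Distances from the field point to each charge: r₁ = 1.23 m, r₂ = 1.18 m, r₃ = 1.90 m.
V = k[(9.43×10⁻⁶)/(1.23) + (-3.80×10⁻⁶)/(1.18) + (1.98×10⁻⁶)/(1.90)] = 4.96×10⁴ V.

4.96×10⁴ V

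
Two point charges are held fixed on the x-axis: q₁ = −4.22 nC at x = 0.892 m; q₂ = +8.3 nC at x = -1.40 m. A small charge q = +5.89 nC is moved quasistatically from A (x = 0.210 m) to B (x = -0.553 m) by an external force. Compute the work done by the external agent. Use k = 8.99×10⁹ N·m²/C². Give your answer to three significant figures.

For quasistatic motion the external work equals the change in potential energy: W_ext = qΔV = q(V_B − V_A).
At A: distances to the source charges are 0.682 m, 1.61 m; V_A = Σ kqᵢ/rᵢ = -9.28 V.
At B: distances to the source charges are 1.45 m, 0.847 m; V_B = Σ kqᵢ/rᵢ = 61.8 V.
ΔV = V_B − V_A = 71.1 V.
W_ext = qΔV = (5.89×10⁻⁹ C)(71.1 V) = 4.19×10⁻⁷ J.

4.19×10⁻⁷ J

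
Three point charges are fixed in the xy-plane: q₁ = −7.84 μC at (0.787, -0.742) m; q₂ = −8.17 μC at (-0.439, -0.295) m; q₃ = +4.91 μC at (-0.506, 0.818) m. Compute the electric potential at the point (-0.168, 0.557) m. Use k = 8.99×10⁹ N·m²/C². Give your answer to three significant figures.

-2.25×10⁴ V

Electric potential is a scalar, so the contributions from each charge add algebraically: V = Σ kqᵢ/rᵢ.
Distances from the field point to each charge: r₁ = 1.61 m, r₂ = 0.894 m, r₃ = 0.427 m.
V = k[(-7.84×10⁻⁶)/(1.61) + (-8.17×10⁻⁶)/(0.894) + (4.91×10⁻⁶)/(0.427)] = -2.25×10⁴ V.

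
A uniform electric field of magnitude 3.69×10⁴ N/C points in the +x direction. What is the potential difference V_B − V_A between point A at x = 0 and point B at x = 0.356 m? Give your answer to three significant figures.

-1.31×10⁴ V

In a uniform field, potential decreases in the direction of E: V_B − V_A = −E·Δx.
V_B − V_A = −(3.69×10⁴ V/m)(0.356 m) = -1.31×10⁴ V.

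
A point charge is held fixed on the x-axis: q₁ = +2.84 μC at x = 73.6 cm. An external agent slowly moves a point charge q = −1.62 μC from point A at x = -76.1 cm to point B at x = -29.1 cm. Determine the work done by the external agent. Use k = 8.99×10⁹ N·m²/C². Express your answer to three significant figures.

-0.0126 J

For quasistatic motion the external work equals the change in potential energy: W_ext = qΔV = q(V_B − V_A).
At A: distance to the source charge is 1.50 m; V_A = kq₁/r = 1.71×10⁴ V.
At B: distance to the source charge is 1.03 m; V_B = kq₁/r = 2.49×10⁴ V.
ΔV = V_B − V_A = 7810 V.
W_ext = qΔV = (-1.62×10⁻⁶ C)(7810 V) = -0.0126 J.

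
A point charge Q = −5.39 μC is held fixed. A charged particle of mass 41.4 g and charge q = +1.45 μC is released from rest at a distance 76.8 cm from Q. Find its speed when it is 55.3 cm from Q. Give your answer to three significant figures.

1.31 m/s

Only the electrostatic force acts, so mechanical energy is conserved: ½mv² = U₁ − U₂ = kQq(1/r₁ − 1/r₂).
U₁ − U₂ = (8.99×10⁹ N·m²/C²)(-5.39×10⁻⁶ C)(1.45×10⁻⁶ C)(1/0.768 − 1/0.553) = 0.0356 J.
v = √(2·0.0356/0.0414) = 1.31 m/s.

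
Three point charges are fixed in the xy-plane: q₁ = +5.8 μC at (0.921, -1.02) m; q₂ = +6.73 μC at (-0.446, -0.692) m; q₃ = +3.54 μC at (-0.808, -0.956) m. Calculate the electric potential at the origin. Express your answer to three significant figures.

Electric potential is a scalar, so the contributions from each charge add algebraically: V = Σ kqᵢ/rᵢ.
Distances from the field point to each charge: r₁ = 1.37 m, r₂ = 0.823 m, r₃ = 1.25 m.
V = k[(5.80×10⁻⁶)/(1.37) + (6.73×10⁻⁶)/(0.823) + (3.54×10⁻⁶)/(1.25)] = 1.37×10⁵ V.

1.37×10⁵ V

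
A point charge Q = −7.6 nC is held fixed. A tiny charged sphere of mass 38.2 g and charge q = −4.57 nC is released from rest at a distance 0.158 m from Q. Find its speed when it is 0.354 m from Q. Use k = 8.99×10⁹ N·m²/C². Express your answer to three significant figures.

7.57×10⁻³ m/s

Only the electrostatic force acts, so mechanical energy is conserved: ½mv² = U₁ − U₂ = kQq(1/r₁ − 1/r₂).
U₁ − U₂ = (8.99×10⁹ N·m²/C²)(-7.60×10⁻⁹ C)(-4.57×10⁻⁹ C)(1/0.158 − 1/0.354) = 1.09×10⁻⁶ J.
v = √(2·1.09×10⁻⁶/0.0382) = 7.57×10⁻³ m/s.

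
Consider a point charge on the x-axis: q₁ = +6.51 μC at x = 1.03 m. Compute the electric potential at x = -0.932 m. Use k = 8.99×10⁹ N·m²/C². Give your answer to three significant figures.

Electric potential is a scalar, so the contributions from each charge add algebraically: V = Σ kqᵢ/rᵢ.
V = k[(6.51×10⁻⁶)/(1.96)] = 2.98×10⁴ V.

2.98×10⁴ V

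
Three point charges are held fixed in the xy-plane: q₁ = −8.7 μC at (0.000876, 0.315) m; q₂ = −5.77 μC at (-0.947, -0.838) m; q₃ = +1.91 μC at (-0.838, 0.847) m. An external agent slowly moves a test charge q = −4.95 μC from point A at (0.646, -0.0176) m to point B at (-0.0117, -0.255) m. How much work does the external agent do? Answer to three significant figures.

0.223 J

For quasistatic motion the external work equals the change in potential energy: W_ext = qΔV = q(V_B − V_A).
At A: distances to the source charges are 0.726 m, 1.79 m, 1.72 m; V_A = Σ kqᵢ/rᵢ = -1.27×10⁵ V.
At B: distances to the source charges are 0.570 m, 1.10 m, 1.38 m; V_B = Σ kqᵢ/rᵢ = -1.72×10⁵ V.
ΔV = V_B − V_A = -4.51×10⁴ V.
W_ext = qΔV = (-4.95×10⁻⁶ C)(-4.51×10⁴ V) = 0.223 J.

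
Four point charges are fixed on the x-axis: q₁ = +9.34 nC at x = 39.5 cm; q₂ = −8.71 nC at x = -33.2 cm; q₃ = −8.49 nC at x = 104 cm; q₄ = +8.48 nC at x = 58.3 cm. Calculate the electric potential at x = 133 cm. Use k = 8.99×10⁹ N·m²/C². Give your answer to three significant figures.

-118 V

Electric potential is a scalar, so the contributions from each charge add algebraically: V = Σ kqᵢ/rᵢ.
Distances from the field point to each charge: r₁ = 0.935 m, r₂ = 1.66 m, r₃ = 0.290 m, r₄ = 0.747 m.
V = k[(9.34×10⁻⁹)/(0.935) + (-8.71×10⁻⁹)/(1.66) + (-8.49×10⁻⁹)/(0.290) + (8.48×10⁻⁹)/(0.747)] = -118 V.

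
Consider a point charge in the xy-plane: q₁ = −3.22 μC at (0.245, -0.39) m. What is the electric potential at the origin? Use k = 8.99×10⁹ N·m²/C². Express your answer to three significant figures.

-6.29×10⁴ V

Electric potential is a scalar, so the contributions from each charge add algebraically: V = Σ kqᵢ/rᵢ.
Distances from the field point to each charge: r₁ = 0.461 m.
V = k[(-3.22×10⁻⁶)/(0.461)] = -6.29×10⁴ V.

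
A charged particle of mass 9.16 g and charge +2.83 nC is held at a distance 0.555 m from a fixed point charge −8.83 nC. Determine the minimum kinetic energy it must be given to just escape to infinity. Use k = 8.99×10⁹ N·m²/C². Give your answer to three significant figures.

4.05×10⁻⁷ J

To just escape, total mechanical energy must reach zero at infinity: ½mv²_min + U = 0, so ½mv²_min = −U = |kQq|/r.
|U| = |kQq|/r = (8.99×10⁹ N·m²/C²)(8.83×10⁻⁹)(2.83×10⁻⁹)/(0.555) = 4.05×10⁻⁷ J.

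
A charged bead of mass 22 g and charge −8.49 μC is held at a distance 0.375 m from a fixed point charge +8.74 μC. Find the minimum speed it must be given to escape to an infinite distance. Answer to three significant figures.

To just escape, total mechanical energy must reach zero at infinity: ½mv²_min + U = 0, so ½mv²_min = −U = |kQq|/r.
|U| = |kQq|/r = (8.99×10⁹ N·m²/C²)(8.74×10⁻⁶)(8.49×10⁻⁶)/(0.375) = 1.78 J.
v_min = √(2|U|/m) = √(2·1.78/0.0220) = 12.7 m/s.

12.7 m/s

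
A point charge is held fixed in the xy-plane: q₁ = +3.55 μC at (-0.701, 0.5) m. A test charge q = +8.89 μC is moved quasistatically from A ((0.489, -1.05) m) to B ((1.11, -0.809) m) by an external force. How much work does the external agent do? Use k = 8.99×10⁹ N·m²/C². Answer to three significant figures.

For quasistatic motion the external work equals the change in potential energy: W_ext = qΔV = q(V_B − V_A).
At A: distance to the source charge is 1.95 m; V_A = kq₁/r = 1.63×10⁴ V.
At B: distance to the source charge is 2.23 m; V_B = kq₁/r = 1.43×10⁴ V.
ΔV = V_B − V_A = -2050 V.
W_ext = qΔV = (8.89×10⁻⁶ C)(-2050 V) = -0.0182 J.

-0.0182 J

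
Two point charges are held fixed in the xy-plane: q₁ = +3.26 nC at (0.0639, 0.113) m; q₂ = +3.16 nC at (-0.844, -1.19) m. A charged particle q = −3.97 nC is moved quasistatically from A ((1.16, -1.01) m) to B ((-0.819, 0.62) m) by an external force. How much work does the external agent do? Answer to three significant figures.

-4.64×10⁻⁸ J

For quasistatic motion the external work equals the change in potential energy: W_ext = qΔV = q(V_B − V_A).
At A: distances to the source charges are 1.57 m, 2.01 m; V_A = Σ kqᵢ/rᵢ = 32.8 V.
At B: distances to the source charges are 1.02 m, 1.81 m; V_B = Σ kqᵢ/rᵢ = 44.5 V.
ΔV = V_B − V_A = 11.7 V.
W_ext = qΔV = (-3.97×10⁻⁹ C)(11.7 V) = -4.64×10⁻⁸ J.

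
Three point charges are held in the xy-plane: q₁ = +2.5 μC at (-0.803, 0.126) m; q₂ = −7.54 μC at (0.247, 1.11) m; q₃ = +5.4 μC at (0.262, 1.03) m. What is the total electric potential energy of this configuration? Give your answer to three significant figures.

The work to assemble the configuration equals its total potential energy, U = Σ kqᵢqⱼ/rᵢⱼ over all pairs.
Pair separations: r₁₂ = 1.44 m, r₁₃ = 1.40 m, r₂₃ = 0.0814 m.
U = (-0.118) + (0.0869) + (-4.50) = -4.53 J.

-4.53 J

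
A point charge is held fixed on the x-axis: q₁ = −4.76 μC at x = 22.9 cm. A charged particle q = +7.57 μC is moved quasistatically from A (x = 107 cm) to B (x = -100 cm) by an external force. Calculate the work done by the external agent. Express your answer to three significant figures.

For quasistatic motion the external work equals the change in potential energy: W_ext = qΔV = q(V_B − V_A).
At A: distance to the source charge is 0.841 m; V_A = kq₁/r = -5.09×10⁴ V.
At B: distance to the source charge is 1.23 m; V_B = kq₁/r = -3.48×10⁴ V.
ΔV = V_B − V_A = 1.61×10⁴ V.
W_ext = qΔV = (7.57×10⁻⁶ C)(1.61×10⁴ V) = 0.122 J.

0.122 J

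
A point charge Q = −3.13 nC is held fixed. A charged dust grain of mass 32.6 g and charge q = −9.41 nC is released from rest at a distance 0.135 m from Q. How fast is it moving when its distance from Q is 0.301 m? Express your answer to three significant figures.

8.15×10⁻³ m/s

Only the electrostatic force acts, so mechanical energy is conserved: ½mv² = U₁ − U₂ = kQq(1/r₁ − 1/r₂).
U₁ − U₂ = (8.99×10⁹ N·m²/C²)(-3.13×10⁻⁹ C)(-9.41×10⁻⁹ C)(1/0.135 − 1/0.301) = 1.08×10⁻⁶ J.
v = √(2·1.08×10⁻⁶/0.0326) = 8.15×10⁻³ m/s.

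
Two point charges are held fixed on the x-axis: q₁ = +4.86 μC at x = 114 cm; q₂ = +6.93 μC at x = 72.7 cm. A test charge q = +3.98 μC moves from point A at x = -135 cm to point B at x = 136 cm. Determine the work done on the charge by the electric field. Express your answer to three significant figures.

The work done by the electric force is W_field = −ΔU = −q(V_B − V_A) = q(V_A − V_B).
At A: distances to the source charges are 2.49 m, 2.08 m; V_A = Σ kqᵢ/rᵢ = 4.75×10⁴ V.
At B: distances to the source charges are 0.220 m, 0.633 m; V_B = Σ kqᵢ/rᵢ = 2.97×10⁵ V.
ΔV = V_B − V_A = 2.49×10⁵ V.
W_field = −qΔV = −(3.98×10⁻⁶ C)(2.49×10⁵ V) = -0.993 J.

-0.993 J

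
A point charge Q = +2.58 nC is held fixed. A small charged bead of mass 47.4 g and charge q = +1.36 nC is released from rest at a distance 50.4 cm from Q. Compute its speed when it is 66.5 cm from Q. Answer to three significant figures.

8.00×10⁻⁴ m/s

Only the electrostatic force acts, so mechanical energy is conserved: ½mv² = U₁ − U₂ = kQq(1/r₁ − 1/r₂).
U₁ − U₂ = (8.99×10⁹ N·m²/C²)(2.58×10⁻⁹ C)(1.36×10⁻⁹ C)(1/0.504 − 1/0.665) = 1.52×10⁻⁸ J.
v = √(2·1.52×10⁻⁸/0.0474) = 8.00×10⁻⁴ m/s.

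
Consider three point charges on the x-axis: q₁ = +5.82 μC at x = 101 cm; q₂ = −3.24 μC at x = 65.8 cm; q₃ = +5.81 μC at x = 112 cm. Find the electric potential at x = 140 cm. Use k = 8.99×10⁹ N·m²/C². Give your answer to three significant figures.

2.81×10⁵ V

The total potential is the scalar sum of each charge's contribution, V = Σ kqᵢ/rᵢ.
Distances from the field point to each charge: r₁ = 0.390 m, r₂ = 0.742 m, r₃ = 0.280 m.
V = k[(5.82×10⁻⁶)/(0.390) + (-3.24×10⁻⁶)/(0.742) + (5.81×10⁻⁶)/(0.280)] = 2.81×10⁵ V.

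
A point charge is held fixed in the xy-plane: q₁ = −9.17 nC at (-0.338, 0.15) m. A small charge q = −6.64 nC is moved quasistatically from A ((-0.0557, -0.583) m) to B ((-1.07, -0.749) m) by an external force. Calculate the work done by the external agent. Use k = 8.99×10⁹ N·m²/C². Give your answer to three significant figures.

For quasistatic motion the external work equals the change in potential energy: W_ext = qΔV = q(V_B − V_A).
At A: distance to the source charge is 0.785 m; V_A = kq₁/r = -105 V.
At B: distance to the source charge is 1.16 m; V_B = kq₁/r = -71.1 V.
ΔV = V_B − V_A = 33.8 V.
W_ext = qΔV = (-6.64×10⁻⁹ C)(33.8 V) = -2.25×10⁻⁷ J.

-2.25×10⁻⁷ J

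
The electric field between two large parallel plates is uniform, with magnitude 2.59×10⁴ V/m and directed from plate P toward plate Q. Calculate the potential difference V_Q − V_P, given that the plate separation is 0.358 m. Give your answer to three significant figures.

-9270 V

In a uniform field, potential decreases in the direction of E: ΔV = −E·d for a displacement d parallel to E.
Going from P to Q is a displacement of 0.358 m along the field, so V_Q − V_P = −Ed = -9270 V.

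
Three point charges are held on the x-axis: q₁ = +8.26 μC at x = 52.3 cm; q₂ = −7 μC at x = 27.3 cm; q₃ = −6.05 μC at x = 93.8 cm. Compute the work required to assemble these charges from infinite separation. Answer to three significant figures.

-2.59 J

The work to assemble the configuration equals its total potential energy, U = Σ kqᵢqⱼ/rᵢⱼ over all pairs.
Pair separations: r₁₂ = 0.250 m, r₁₃ = 0.415 m, r₂₃ = 0.665 m.
U = (-2.08) + (-1.08) + (0.573) = -2.59 J.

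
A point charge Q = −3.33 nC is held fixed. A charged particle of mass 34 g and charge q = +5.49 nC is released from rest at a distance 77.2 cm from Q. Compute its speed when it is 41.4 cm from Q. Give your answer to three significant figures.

3.29×10⁻³ m/s

Only the electrostatic force acts, so mechanical energy is conserved: ½mv² = U₁ − U₂ = kQq(1/r₁ − 1/r₂).
U₁ − U₂ = (8.99×10⁹ N·m²/C²)(-3.33×10⁻⁹ C)(5.49×10⁻⁹ C)(1/0.772 − 1/0.414) = 1.84×10⁻⁷ J.
v = √(2·1.84×10⁻⁷/0.0340) = 3.29×10⁻³ m/s.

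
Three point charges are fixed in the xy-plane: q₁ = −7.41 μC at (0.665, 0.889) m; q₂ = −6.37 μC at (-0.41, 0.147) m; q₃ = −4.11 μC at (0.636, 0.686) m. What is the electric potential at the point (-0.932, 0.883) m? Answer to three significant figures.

The total potential is the scalar sum of each charge's contribution, V = Σ kqᵢ/rᵢ.
Distances from the field point to each charge: r₁ = 1.60 m, r₂ = 0.902 m, r₃ = 1.58 m.
V = k[(-7.41×10⁻⁶)/(1.60) + (-6.37×10⁻⁶)/(0.902) + (-4.11×10⁻⁶)/(1.58)] = -1.29×10⁵ V.

-1.29×10⁵ V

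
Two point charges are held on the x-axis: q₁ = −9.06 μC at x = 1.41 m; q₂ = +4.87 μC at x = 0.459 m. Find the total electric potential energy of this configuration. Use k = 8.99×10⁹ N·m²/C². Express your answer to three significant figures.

-0.417 J

The work to assemble the configuration equals its total potential energy, U = Σ kqᵢqⱼ/rᵢⱼ over all pairs.
Pair separations: r₁₂ = 0.951 m.
U = (-0.417) = -0.417 J.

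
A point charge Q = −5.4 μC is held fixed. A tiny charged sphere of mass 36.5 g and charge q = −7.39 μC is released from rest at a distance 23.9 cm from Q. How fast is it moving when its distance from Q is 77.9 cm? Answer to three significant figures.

7.55 m/s

Only the electrostatic force acts, so mechanical energy is conserved: ½mv² = U₁ − U₂ = kQq(1/r₁ − 1/r₂).
U₁ − U₂ = (8.99×10⁹ N·m²/C²)(-5.40×10⁻⁶ C)(-7.39×10⁻⁶ C)(1/0.239 − 1/0.779) = 1.04 J.
v = √(2·1.04/0.0365) = 7.55 m/s.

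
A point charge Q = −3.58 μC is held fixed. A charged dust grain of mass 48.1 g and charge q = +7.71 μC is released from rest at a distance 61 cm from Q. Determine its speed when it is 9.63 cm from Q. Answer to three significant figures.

9.50 m/s

Only the electrostatic force acts, so mechanical energy is conserved: ½mv² = U₁ − U₂ = kQq(1/r₁ − 1/r₂).
U₁ − U₂ = (8.99×10⁹ N·m²/C²)(-3.58×10⁻⁶ C)(7.71×10⁻⁶ C)(1/0.610 − 1/0.0963) = 2.17 J.
v = √(2·2.17/0.0481) = 9.50 m/s.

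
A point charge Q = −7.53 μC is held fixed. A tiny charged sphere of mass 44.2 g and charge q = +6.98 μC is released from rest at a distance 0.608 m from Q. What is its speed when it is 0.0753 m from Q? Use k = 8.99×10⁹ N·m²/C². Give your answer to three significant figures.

15.8 m/s

Only the electrostatic force acts, so mechanical energy is conserved: ½mv² = U₁ − U₂ = kQq(1/r₁ − 1/r₂).
U₁ − U₂ = (8.99×10⁹ N·m²/C²)(-7.53×10⁻⁶ C)(6.98×10⁻⁶ C)(1/0.608 − 1/0.0753) = 5.50 J.
v = √(2·5.50/0.0442) = 15.8 m/s.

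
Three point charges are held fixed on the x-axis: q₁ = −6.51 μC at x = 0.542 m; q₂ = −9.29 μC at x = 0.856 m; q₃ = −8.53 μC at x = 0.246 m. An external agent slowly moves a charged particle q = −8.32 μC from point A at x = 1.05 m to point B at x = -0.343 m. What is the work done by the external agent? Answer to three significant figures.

-3.12 J

For quasistatic motion the external work equals the change in potential energy: W_ext = qΔV = q(V_B − V_A).
At A: distances to the source charges are 0.508 m, 0.194 m, 0.804 m; V_A = Σ kqᵢ/rᵢ = -6.41×10⁵ V.
At B: distances to the source charges are 0.885 m, 1.20 m, 0.589 m; V_B = Σ kqᵢ/rᵢ = -2.66×10⁵ V.
ΔV = V_B − V_A = 3.75×10⁵ V.
W_ext = qΔV = (-8.32×10⁻⁶ C)(3.75×10⁵ V) = -3.12 J.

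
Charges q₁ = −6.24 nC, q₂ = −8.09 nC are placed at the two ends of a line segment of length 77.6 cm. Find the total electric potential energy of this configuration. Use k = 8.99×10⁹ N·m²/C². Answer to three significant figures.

The work to assemble the configuration equals its total potential energy, U = Σ kqᵢqⱼ/rᵢⱼ over all pairs.
The separation is r = 0.776 m.
U = (5.85×10⁻⁷) = 5.85×10⁻⁷ J.

5.85×10⁻⁷ J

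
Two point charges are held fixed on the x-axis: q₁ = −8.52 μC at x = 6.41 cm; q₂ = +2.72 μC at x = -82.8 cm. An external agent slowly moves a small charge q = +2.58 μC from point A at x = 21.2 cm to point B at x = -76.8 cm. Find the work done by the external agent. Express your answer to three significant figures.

For quasistatic motion the external work equals the change in potential energy: W_ext = qΔV = q(V_B − V_A).
At A: distances to the source charges are 0.148 m, 1.04 m; V_A = Σ kqᵢ/rᵢ = -4.94×10⁵ V.
At B: distances to the source charges are 0.832 m, 0.0600 m; V_B = Σ kqᵢ/rᵢ = 3.15×10⁵ V.
ΔV = V_B − V_A = 8.10×10⁵ V.
W_ext = qΔV = (2.58×10⁻⁶ C)(8.10×10⁵ V) = 2.09 J.

2.09 J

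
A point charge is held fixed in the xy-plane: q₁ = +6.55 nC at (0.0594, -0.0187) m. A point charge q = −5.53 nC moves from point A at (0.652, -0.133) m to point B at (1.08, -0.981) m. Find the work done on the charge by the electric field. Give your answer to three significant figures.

-3.07×10⁻⁷ J

The work done by the electric force is W_field = −ΔU = −q(V_B − V_A) = q(V_A − V_B).
At A: distance to the source charge is 0.604 m; V_A = kq₁/r = 97.6 V.
At B: distance to the source charge is 1.40 m; V_B = kq₁/r = 42.0 V.
ΔV = V_B − V_A = -55.6 V.
W_field = −qΔV = −(-5.53×10⁻⁹ C)(-55.6 V) = -3.07×10⁻⁷ J.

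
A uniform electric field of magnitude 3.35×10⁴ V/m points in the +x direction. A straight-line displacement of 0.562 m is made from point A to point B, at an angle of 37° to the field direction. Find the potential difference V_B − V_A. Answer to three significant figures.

-1.50×10⁴ V

Only the component of displacement along E changes the potential: ΔV = −E·d·cosθ.
ΔV = −(3.35×10⁴ V/m)(0.562 m)cos37° = -1.50×10⁴ V.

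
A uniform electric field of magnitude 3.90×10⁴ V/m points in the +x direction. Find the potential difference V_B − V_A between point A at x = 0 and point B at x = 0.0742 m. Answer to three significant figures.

In a uniform field, potential decreases in the direction of E: V_B − V_A = −E·Δx.
V_B − V_A = −(3.90×10⁴ V/m)(0.0742 m) = -2890 V.

-2890 V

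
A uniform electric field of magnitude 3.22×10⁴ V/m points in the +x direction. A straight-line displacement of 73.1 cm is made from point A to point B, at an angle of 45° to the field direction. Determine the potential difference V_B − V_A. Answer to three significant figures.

Only the component of displacement along E changes the potential: ΔV = −E·d·cosθ.
ΔV = −(3.22×10⁴ V/m)(0.731 m)cos45° = -1.66×10⁴ V.

-1.66×10⁴ V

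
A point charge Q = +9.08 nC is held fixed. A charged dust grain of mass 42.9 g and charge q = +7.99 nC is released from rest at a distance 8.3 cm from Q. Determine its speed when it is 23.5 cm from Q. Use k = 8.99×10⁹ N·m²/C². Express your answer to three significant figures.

0.0154 m/s

Only the electrostatic force acts, so mechanical energy is conserved: ½mv² = U₁ − U₂ = kQq(1/r₁ − 1/r₂).
U₁ − U₂ = (8.99×10⁹ N·m²/C²)(9.08×10⁻⁹ C)(7.99×10⁻⁹ C)(1/0.0830 − 1/0.235) = 5.08×10⁻⁶ J.
v = √(2·5.08×10⁻⁶/0.0429) = 0.0154 m/s.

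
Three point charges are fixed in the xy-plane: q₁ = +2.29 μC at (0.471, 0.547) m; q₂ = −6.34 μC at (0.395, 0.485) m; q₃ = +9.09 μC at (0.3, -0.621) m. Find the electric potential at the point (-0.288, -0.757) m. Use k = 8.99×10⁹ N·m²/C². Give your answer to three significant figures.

1.09×10⁵ V

Electric potential is a scalar, so the contributions from each charge add algebraically: V = Σ kqᵢ/rᵢ.
Distances from the field point to each charge: r₁ = 1.51 m, r₂ = 1.42 m, r₃ = 0.604 m.
V = k[(2.29×10⁻⁶)/(1.51) + (-6.34×10⁻⁶)/(1.42) + (9.09×10⁻⁶)/(0.604)] = 1.09×10⁵ V.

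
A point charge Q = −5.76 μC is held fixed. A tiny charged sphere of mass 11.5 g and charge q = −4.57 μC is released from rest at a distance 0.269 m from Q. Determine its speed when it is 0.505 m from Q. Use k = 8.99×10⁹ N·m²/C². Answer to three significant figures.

Only the electrostatic force acts, so mechanical energy is conserved: ½mv² = U₁ − U₂ = kQq(1/r₁ − 1/r₂).
U₁ − U₂ = (8.99×10⁹ N·m²/C²)(-5.76×10⁻⁶ C)(-4.57×10⁻⁶ C)(1/0.269 − 1/0.505) = 0.411 J.
v = √(2·0.411/0.0115) = 8.46 m/s.

8.46 m/s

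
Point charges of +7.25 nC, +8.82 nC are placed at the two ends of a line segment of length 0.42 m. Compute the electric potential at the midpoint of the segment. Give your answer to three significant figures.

The total potential is the scalar sum of each charge's contribution, V = Σ kqᵢ/rᵢ.
Each charge is 0.210 m from the midpoint.
V = k[(7.25×10⁻⁹)/(0.210) + (8.82×10⁻⁹)/(0.210)] = 688 V.

688 V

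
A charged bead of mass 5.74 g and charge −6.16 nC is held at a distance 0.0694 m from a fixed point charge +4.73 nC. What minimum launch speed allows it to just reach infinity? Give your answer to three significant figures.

To just escape, total mechanical energy must reach zero at infinity: ½mv²_min + U = 0, so ½mv²_min = −U = |kQq|/r.
|U| = |kQq|/r = (8.99×10⁹ N·m²/C²)(4.73×10⁻⁹)(6.16×10⁻⁹)/(0.0694) = 3.77×10⁻⁶ J.
v_min = √(2|U|/m) = √(2·3.77×10⁻⁶/5.74×10⁻³) = 0.0363 m/s.

0.0363 m/s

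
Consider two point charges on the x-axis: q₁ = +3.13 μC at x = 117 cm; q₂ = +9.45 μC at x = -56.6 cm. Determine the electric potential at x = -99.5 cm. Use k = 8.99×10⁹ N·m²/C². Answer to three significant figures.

The total potential is the scalar sum of each charge's contribution, V = Σ kqᵢ/rᵢ.
Distances from the field point to each charge: r₁ = 2.17 m, r₂ = 0.429 m.
V = k[(3.13×10⁻⁶)/(2.17) + (9.45×10⁻⁶)/(0.429)] = 2.11×10⁵ V.

2.11×10⁵ V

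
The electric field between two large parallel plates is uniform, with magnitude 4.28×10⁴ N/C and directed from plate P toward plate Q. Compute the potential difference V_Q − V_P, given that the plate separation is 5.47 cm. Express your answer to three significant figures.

-2340 V

In a uniform field, potential decreases in the direction of E: ΔV = −E·d for a displacement d parallel to E.
Going from P to Q is a displacement of 5.47 cm along the field, so V_Q − V_P = −Ed = -2340 V.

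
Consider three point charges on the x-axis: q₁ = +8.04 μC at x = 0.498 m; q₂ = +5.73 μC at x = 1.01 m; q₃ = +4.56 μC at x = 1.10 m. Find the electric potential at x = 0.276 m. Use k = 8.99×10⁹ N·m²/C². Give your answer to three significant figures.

Electric potential is a scalar, so the contributions from each charge add algebraically: V = Σ kqᵢ/rᵢ.
Distances from the field point to each charge: r₁ = 0.222 m, r₂ = 0.734 m, r₃ = 0.824 m.
V = k[(8.04×10⁻⁶)/(0.222) + (5.73×10⁻⁶)/(0.734) + (4.56×10⁻⁶)/(0.824)] = 4.46×10⁵ V.

4.46×10⁵ V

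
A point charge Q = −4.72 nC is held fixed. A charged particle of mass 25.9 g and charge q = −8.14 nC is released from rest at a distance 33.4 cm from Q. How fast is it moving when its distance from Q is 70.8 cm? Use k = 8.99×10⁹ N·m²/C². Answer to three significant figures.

Only the electrostatic force acts, so mechanical energy is conserved: ½mv² = U₁ − U₂ = kQq(1/r₁ − 1/r₂).
U₁ − U₂ = (8.99×10⁹ N·m²/C²)(-4.72×10⁻⁹ C)(-8.14×10⁻⁹ C)(1/0.334 − 1/0.708) = 5.46×10⁻⁷ J.
v = √(2·5.46×10⁻⁷/0.0259) = 6.49×10⁻³ m/s.

6.49×10⁻³ m/s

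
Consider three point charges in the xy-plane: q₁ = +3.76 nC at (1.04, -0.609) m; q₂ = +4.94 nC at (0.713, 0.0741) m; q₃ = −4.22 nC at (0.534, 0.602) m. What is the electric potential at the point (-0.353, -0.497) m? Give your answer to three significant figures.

34.0 V

Electric potential is a scalar, so the contributions from each charge add algebraically: V = Σ kqᵢ/rᵢ.
Distances from the field point to each charge: r₁ = 1.40 m, r₂ = 1.21 m, r₃ = 1.41 m.
V = k[(3.76×10⁻⁹)/(1.40) + (4.94×10⁻⁹)/(1.21) + (-4.22×10⁻⁹)/(1.41)] = 34.0 V.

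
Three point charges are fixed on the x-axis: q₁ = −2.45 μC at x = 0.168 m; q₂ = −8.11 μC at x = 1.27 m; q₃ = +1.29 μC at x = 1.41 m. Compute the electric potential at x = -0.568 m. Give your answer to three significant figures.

-6.37×10⁴ V

Electric potential is a scalar, so the contributions from each charge add algebraically: V = Σ kqᵢ/rᵢ.
Distances from the field point to each charge: r₁ = 0.736 m, r₂ = 1.84 m, r₃ = 1.98 m.
V = k[(-2.45×10⁻⁶)/(0.736) + (-8.11×10⁻⁶)/(1.84) + (1.29×10⁻⁶)/(1.98)] = -6.37×10⁴ V.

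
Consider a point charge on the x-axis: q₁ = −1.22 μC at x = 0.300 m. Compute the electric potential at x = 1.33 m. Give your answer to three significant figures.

Electric potential is a scalar, so the contributions from each charge add algebraically: V = Σ kqᵢ/rᵢ.
V = k[(-1.22×10⁻⁶)/(1.03)] = -1.06×10⁴ V.

-1.06×10⁴ V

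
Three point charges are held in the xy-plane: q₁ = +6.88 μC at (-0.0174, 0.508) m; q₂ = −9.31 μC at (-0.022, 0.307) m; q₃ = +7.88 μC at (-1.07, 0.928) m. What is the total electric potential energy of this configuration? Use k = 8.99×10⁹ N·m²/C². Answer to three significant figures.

-2.98 J

The work to assemble the configuration equals its total potential energy, U = Σ kqᵢqⱼ/rᵢⱼ over all pairs.
Pair separations: r₁₂ = 0.201 m, r₁₃ = 1.13 m, r₂₃ = 1.22 m.
U = (-2.86) + (0.430) + (-0.541) = -2.98 J.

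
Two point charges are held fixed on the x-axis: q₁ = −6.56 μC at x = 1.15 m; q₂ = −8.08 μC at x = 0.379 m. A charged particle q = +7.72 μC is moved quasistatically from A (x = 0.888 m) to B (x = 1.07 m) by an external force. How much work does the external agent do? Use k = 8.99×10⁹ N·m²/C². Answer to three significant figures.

For quasistatic motion the external work equals the change in potential energy: W_ext = qΔV = q(V_B − V_A).
At A: distances to the source charges are 0.262 m, 0.509 m; V_A = Σ kqᵢ/rᵢ = -3.68×10⁵ V.
At B: distances to the source charges are 0.0800 m, 0.691 m; V_B = Σ kqᵢ/rᵢ = -8.42×10⁵ V.
ΔV = V_B − V_A = -4.74×10⁵ V.
W_ext = qΔV = (7.72×10⁻⁶ C)(-4.74×10⁵ V) = -3.66 J.

-3.66 J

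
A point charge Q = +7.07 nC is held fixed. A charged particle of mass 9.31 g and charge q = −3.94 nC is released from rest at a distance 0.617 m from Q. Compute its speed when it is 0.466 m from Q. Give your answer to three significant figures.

Only the electrostatic force acts, so mechanical energy is conserved: ½mv² = U₁ − U₂ = kQq(1/r₁ − 1/r₂).
U₁ − U₂ = (8.99×10⁹ N·m²/C²)(7.07×10⁻⁹ C)(-3.94×10⁻⁹ C)(1/0.617 − 1/0.466) = 1.32×10⁻⁷ J.
v = √(2·1.32×10⁻⁷/9.31×10⁻³) = 5.32×10⁻³ m/s.

5.32×10⁻³ m/s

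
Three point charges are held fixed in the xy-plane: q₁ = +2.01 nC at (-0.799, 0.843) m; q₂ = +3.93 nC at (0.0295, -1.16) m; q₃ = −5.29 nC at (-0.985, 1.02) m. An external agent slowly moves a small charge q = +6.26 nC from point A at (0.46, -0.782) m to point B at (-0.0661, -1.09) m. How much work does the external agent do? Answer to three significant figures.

For quasistatic motion the external work equals the change in potential energy: W_ext = qΔV = q(V_B − V_A).
At A: distances to the source charges are 2.06 m, 0.573 m, 2.31 m; V_A = Σ kqᵢ/rᵢ = 49.9 V.
At B: distances to the source charges are 2.07 m, 0.118 m, 2.30 m; V_B = Σ kqᵢ/rᵢ = 286 V.
ΔV = V_B − V_A = 236 V.
W_ext = qΔV = (6.26×10⁻⁹ C)(236 V) = 1.48×10⁻⁶ J.

1.48×10⁻⁶ J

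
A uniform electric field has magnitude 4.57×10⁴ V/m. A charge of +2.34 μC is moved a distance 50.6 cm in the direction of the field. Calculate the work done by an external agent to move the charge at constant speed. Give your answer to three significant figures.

-0.0541 J

The potential change for a displacement 50.6 cm in the direction of the field is ΔV = −Ed = -2.31×10⁴ V.
W_ext = qΔV = -0.0541 J.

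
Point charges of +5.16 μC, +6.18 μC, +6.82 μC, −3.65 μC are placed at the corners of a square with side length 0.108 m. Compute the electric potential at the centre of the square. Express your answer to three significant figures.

Electric potential is a scalar, so the contributions from each charge add algebraically: V = Σ kqᵢ/rᵢ.
The distance from each corner to the centre is a√2/2 = 0.0764 m.
V = k[(5.16×10⁻⁶)/(0.0764) + (6.18×10⁻⁶)/(0.0764) + (6.82×10⁻⁶)/(0.0764) + (-3.65×10⁻⁶)/(0.0764)] = 1.71×10⁶ V.

1.71×10⁶ V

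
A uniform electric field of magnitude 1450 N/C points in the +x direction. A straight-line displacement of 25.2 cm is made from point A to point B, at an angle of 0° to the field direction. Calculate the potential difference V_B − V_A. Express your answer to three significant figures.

-365 V

Only the component of displacement along E changes the potential: ΔV = −E·d·cosθ.
ΔV = −(1450 V/m)(0.252 m)cos0° = -365 V.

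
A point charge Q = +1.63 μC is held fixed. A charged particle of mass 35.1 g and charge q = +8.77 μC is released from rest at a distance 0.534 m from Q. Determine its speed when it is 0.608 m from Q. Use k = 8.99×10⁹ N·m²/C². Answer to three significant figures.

1.29 m/s

Only the electrostatic force acts, so mechanical energy is conserved: ½mv² = U₁ − U₂ = kQq(1/r₁ − 1/r₂).
U₁ − U₂ = (8.99×10⁹ N·m²/C²)(1.63×10⁻⁶ C)(8.77×10⁻⁶ C)(1/0.534 − 1/0.608) = 0.0293 J.
v = √(2·0.0293/0.0351) = 1.29 m/s.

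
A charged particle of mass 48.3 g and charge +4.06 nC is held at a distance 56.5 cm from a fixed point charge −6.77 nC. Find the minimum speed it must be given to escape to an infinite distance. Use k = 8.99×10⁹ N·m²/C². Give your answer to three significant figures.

To just escape, total mechanical energy must reach zero at infinity: ½mv²_min + U = 0, so ½mv²_min = −U = |kQq|/r.
|U| = |kQq|/r = (8.99×10⁹ N·m²/C²)(6.77×10⁻⁹)(4.06×10⁻⁹)/(0.565) = 4.37×10⁻⁷ J.
v_min = √(2|U|/m) = √(2·4.37×10⁻⁷/0.0483) = 4.26×10⁻³ m/s.

4.26×10⁻³ m/s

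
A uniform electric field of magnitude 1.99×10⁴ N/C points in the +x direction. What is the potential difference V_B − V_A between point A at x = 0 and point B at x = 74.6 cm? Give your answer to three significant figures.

In a uniform field, potential decreases in the direction of E: V_B − V_A = −E·Δx.
V_B − V_A = −(1.99×10⁴ V/m)(0.746 m) = -1.48×10⁴ V.

-1.48×10⁴ V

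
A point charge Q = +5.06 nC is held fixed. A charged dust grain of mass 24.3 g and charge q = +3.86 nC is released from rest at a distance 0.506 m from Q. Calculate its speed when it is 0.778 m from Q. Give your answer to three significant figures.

3.16×10⁻³ m/s

Only the electrostatic force acts, so mechanical energy is conserved: ½mv² = U₁ − U₂ = kQq(1/r₁ − 1/r₂).
U₁ − U₂ = (8.99×10⁹ N·m²/C²)(5.06×10⁻⁹ C)(3.86×10⁻⁹ C)(1/0.506 − 1/0.778) = 1.21×10⁻⁷ J.
v = √(2·1.21×10⁻⁷/0.0243) = 3.16×10⁻³ m/s.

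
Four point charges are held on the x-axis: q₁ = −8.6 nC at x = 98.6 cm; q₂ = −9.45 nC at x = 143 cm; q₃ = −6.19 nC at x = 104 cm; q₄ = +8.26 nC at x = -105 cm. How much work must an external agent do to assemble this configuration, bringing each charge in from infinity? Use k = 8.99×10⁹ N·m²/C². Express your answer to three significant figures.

1.10×10⁻⁵ J

The assembly work is the sum of pairwise potential energies, U = Σ_{i<j} kqᵢqⱼ/rᵢⱼ.
Pair separations: r₁₂ = 0.444 m, r₁₃ = 0.0540 m, r₁₄ = 2.04 m, r₂₃ = 0.390 m, r₂₄ = 2.48 m, r₃₄ = 2.09 m.
Summing all 6 pair terms gives U = 1.10×10⁻⁵ J.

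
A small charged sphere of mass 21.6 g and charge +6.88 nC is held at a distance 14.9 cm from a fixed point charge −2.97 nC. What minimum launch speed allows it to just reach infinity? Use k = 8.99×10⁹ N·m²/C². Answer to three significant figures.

0.0107 m/s

To just escape, total mechanical energy must reach zero at infinity: ½mv²_min + U = 0, so ½mv²_min = −U = |kQq|/r.
|U| = |kQq|/r = (8.99×10⁹ N·m²/C²)(2.97×10⁻⁹)(6.88×10⁻⁹)/(0.149) = 1.23×10⁻⁶ J.
v_min = √(2|U|/m) = √(2·1.23×10⁻⁶/0.0216) = 0.0107 m/s.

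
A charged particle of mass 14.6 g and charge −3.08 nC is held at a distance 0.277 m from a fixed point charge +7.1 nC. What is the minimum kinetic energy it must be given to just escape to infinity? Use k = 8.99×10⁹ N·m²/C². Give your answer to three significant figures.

To just escape, total mechanical energy must reach zero at infinity: ½mv²_min + U = 0, so ½mv²_min = −U = |kQq|/r.
|U| = |kQq|/r = (8.99×10⁹ N·m²/C²)(7.10×10⁻⁹)(3.08×10⁻⁹)/(0.277) = 7.10×10⁻⁷ J.

7.10×10⁻⁷ J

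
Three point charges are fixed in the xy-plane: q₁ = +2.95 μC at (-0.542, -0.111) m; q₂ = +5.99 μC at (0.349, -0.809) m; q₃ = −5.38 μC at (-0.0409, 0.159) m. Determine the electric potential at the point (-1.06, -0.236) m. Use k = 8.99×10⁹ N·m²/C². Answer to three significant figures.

4.09×10⁴ V

The total potential is the scalar sum of each charge's contribution, V = Σ kqᵢ/rᵢ.
Distances from the field point to each charge: r₁ = 0.533 m, r₂ = 1.52 m, r₃ = 1.09 m.
V = k[(2.95×10⁻⁶)/(0.533) + (5.99×10⁻⁶)/(1.52) + (-5.38×10⁻⁶)/(1.09)] = 4.09×10⁴ V.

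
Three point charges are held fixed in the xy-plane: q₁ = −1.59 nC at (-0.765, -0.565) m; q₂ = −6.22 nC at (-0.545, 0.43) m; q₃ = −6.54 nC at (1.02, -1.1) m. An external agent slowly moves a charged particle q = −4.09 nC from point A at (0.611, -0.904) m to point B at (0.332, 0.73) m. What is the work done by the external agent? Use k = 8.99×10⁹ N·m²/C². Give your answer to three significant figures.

-2.97×10⁻⁷ J

For quasistatic motion the external work equals the change in potential energy: W_ext = qΔV = q(V_B − V_A).
At A: distances to the source charges are 1.42 m, 1.77 m, 0.454 m; V_A = Σ kqᵢ/rᵢ = -171 V.
At B: distances to the source charges are 1.70 m, 0.927 m, 1.96 m; V_B = Σ kqᵢ/rᵢ = -98.8 V.
ΔV = V_B − V_A = 72.6 V.
W_ext = qΔV = (-4.09×10⁻⁹ C)(72.6 V) = -2.97×10⁻⁷ J.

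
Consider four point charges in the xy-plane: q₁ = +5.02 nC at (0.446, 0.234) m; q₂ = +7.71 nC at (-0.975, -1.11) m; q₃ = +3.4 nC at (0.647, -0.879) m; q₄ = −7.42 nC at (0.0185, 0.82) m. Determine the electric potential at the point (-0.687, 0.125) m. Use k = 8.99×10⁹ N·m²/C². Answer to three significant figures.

Electric potential is a scalar, so the contributions from each charge add algebraically: V = Σ kqᵢ/rᵢ.
Distances from the field point to each charge: r₁ = 1.14 m, r₂ = 1.27 m, r₃ = 1.67 m, r₄ = 0.990 m.
V = k[(5.02×10⁻⁹)/(1.14) + (7.71×10⁻⁹)/(1.27) + (3.40×10⁻⁹)/(1.67) + (-7.42×10⁻⁹)/(0.990)] = 45.3 V.

45.3 V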